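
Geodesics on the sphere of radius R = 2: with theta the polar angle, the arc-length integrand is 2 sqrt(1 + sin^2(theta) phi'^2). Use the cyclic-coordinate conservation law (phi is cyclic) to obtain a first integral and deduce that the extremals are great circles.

On the sphere of radius R = 2 with spherical coordinates (θ, φ), the induced metric is
    ds^2 = 4(dθ^2 + sin^2(θ) dφ^2).
Parameterise by θ; the arc-length functional is
    J[φ] = ∫ 2 sqrt(1 + sin^2(θ) (dφ/dθ)^2) dθ,
so L = 2 sqrt(1 + sin^2(θ) φ'^2). Compute
    ∂L/∂φ = 0  (L has no explicit φ dependence),
    ∂L/∂φ' = 2 sin^2(θ) φ' / sqrt(1 + sin^2(θ) φ'^2).
Since ∂L/∂φ = 0, the Euler-Lagrange equation
    d/dθ(∂L/∂φ') − ∂L/∂φ = 0
reduces to d/dθ(∂L/∂φ') = 0, i.e. the momentum conjugate to φ is conserved:
    2 sin^2(θ) φ' / sqrt(1 + sin^2(θ) φ'^2) = C.
The overall factor of 2 is constant, so dividing through gives Clairaut's relation sin^2(θ) φ' / sqrt(1 + sin^2(θ) φ'^2) = C' (with C' = C/2). Solving for φ' and integrating gives the great-circle family
    cot(θ) = A cos(φ − φ_0),
i.e. the intersection of the sphere with a plane through the origin. The two constants A and φ_0 (equivalently C and one phase) are fixed by the two endpoint conditions.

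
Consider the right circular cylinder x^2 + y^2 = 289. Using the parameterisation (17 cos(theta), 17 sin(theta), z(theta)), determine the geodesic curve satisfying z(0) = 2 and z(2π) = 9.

Parameterise the cylinder of radius R = 17 as
    r(θ) = (17 cos θ, 17 sin θ, z(θ)).
The arc-length element is
    ds = sqrt(289 + (dz/dθ)^2) dθ,
so the Lagrangian is L = sqrt(289 + z'^2).
L depends on z' only, not on z or θ, so ∂L/∂z = 0 and
    ∂L/∂z' = z' / sqrt(289 + z'^2).
The Euler-Lagrange equation gives
    d/dθ( z' / sqrt(289 + z'^2) ) = 0,
so z' is constant. Integrating once:
    z(θ) = a θ + b,
a helix on the cylinder (a straight line when the cylinder is unrolled). The constants a, b are determined by the endpoint conditions.
With endpoint conditions z(0) = 2 and z(2π) = 9: from z(0) = b we get b = 2, and a·2π + 2 = 9 gives a = 7/(2π), so
    z(θ) = (7/(2π)) θ + 2.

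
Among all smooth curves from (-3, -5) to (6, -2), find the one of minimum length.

Arc-length functional: J[y] = ∫ sqrt(1 + (y')^2) dx.
Lagrangian L = sqrt(1 + (y')^2) has no explicit y dependence, so ∂L/∂y = 0 and the Euler-Lagrange equation gives
    d/dx( y' / sqrt(1 + (y')^2) ) = 0  ⇒  y' / sqrt(1 + (y')^2) = const.
Hence y' is constant, so y(x) is affine.
Fitting the endpoints (-3, -5) and (6, -2):
    slope m = ((-2) − (-5)) / (6 − (-3)) = 1/3,
    intercept c = (-5) − m·(-3) = -4.
Extremal: y(x) = (1/3) x - 4.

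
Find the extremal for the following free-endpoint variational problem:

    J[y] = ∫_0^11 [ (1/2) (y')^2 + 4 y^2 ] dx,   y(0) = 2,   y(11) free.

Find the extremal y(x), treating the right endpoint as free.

The Lagrangian L = (1/2) (y')^2 + 4 y^2 gives
    ∂L/∂y = 8 y,   ∂L/∂y' = y'.
Euler-Lagrange: y'' − 8 y = 0.
With k = sqrt(8), the general solution is
    y(x) = A cosh(sqrt(8) x) + B sinh(sqrt(8) x).
Fixed left endpoint y(0) = 2 ⇒ A = 2.
The right endpoint x = 11 is free, so the natural (transversality) condition is ∂L/∂y' |_{x=11} = 0, i.e. y'(11) = 0.
Compute y'(x) = A k sinh(k x) + B k cosh(k x), so
    y'(11) = A k sinh(k·11) + B k cosh(k·11) = 0
    ⇒ B = −A tanh(k·11) = − 2 tanh(sqrt(8)·11).
Therefore the extremal is
    y(x) = 2 cosh(sqrt(8) x) − 2 tanh(sqrt(8)·11) sinh(sqrt(8) x).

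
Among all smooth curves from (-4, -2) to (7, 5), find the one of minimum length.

Arc-length functional: J[y] = ∫ sqrt(1 + (y')^2) dx.
Lagrangian L = sqrt(1 + (y')^2) has no explicit y dependence, so ∂L/∂y = 0 and the Euler-Lagrange equation gives
    d/dx( y' / sqrt(1 + (y')^2) ) = 0  ⇒  y' / sqrt(1 + (y')^2) = const.
Hence y' is constant, so y(x) is affine.
Fitting the endpoints (-4, -2) and (7, 5):
    slope m = (5 − (-2)) / (7 − (-4)) = 7/11,
    intercept c = (-2) − m·(-4) = 6/11.
Extremal: y(x) = (7/11) x + 6/11.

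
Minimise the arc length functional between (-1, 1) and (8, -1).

Arc-length functional: J[y] = ∫ sqrt(1 + (y')^2) dx.
Lagrangian L = sqrt(1 + (y')^2) has no explicit y dependence, so ∂L/∂y = 0 and the Euler-Lagrange equation gives
    d/dx( y' / sqrt(1 + (y')^2) ) = 0  ⇒  y' / sqrt(1 + (y')^2) = const.
Hence y' is constant, so y(x) is affine.
Fitting the endpoints (-1, 1) and (8, -1):
    slope m = ((-1) − 1) / (8 − (-1)) = -2/9,
    intercept c = 1 − m·(-1) = 7/9.
Extremal: y(x) = (-2/9) x + 7/9.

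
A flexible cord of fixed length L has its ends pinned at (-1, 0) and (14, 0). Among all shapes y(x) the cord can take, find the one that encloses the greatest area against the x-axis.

Set up the augmented Lagrangian using a multiplier λ for the length constraint:
    F(y, y') = y − λ sqrt(1 + y'^2).
F has no explicit x dependence, so the Beltrami identity yields a first integral
    F − y' ∂F/∂y' = C.
Compute ∂F/∂y' = −λ y' / sqrt(1 + y'^2). Then
    y − λ sqrt(1 + y'^2) + λ y'^2 / sqrt(1 + y'^2) = C
    ⇒  y − λ / sqrt(1 + y'^2) = C.
Solving for y' and integrating gives
    (x − a)^2 + (y − b)^2 = λ^2,
a circular arc of radius λ. The constants a, b are determined by the endpoint conditions y(-1) = y(14) = 0, and λ is fixed implicitly by the length constraint
    ∫_{-1}^{14} sqrt(1 + y'^2) dx = L.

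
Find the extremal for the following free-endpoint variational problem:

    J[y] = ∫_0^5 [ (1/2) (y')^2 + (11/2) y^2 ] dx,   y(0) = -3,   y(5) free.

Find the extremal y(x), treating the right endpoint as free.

The Lagrangian L = (1/2) (y')^2 + (11/2) y^2 gives
    ∂L/∂y = 11 y,   ∂L/∂y' = y'.
Euler-Lagrange: y'' − 11 y = 0.
With k = sqrt(11), the general solution is
    y(x) = A cosh(sqrt(11) x) + B sinh(sqrt(11) x).
Fixed left endpoint y(0) = -3 ⇒ A = -3.
The right endpoint x = 5 is free, so the natural (transversality) condition is ∂L/∂y' |_{x=5} = 0, i.e. y'(5) = 0.
Compute y'(x) = A k sinh(k x) + B k cosh(k x), so
    y'(5) = A k sinh(k·5) + B k cosh(k·5) = 0
    ⇒ B = −A tanh(k·5) = 3 tanh(sqrt(11)·5).
Therefore the extremal is
    y(x) = −3 cosh(sqrt(11) x) + 3 tanh(sqrt(11)·5) sinh(sqrt(11) x).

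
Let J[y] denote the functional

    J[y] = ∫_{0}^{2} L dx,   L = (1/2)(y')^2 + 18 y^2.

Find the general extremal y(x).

The Lagrangian is L = (1/2)(y')^2 + 18 y^2.
∂L/∂y = 36y.
∂L/∂y' = y'.
The Euler-Lagrange equation d/dx(∂L/∂y') − ∂L/∂y = 0 becomes:
    y'' - 36 y = 0
General solution: y(x) = A e^(6x) + B e^(-6x), where A and B are arbitrary constants fixed by the endpoint conditions.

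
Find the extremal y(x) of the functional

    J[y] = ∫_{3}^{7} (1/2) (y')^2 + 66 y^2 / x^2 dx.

The Lagrangian is L = (1/2) (y')^2 + 66 y^2 / x^2.
Compute ∂L/∂y = 132y/x^2, ∂L/∂y' = y'.
The Euler-Lagrange equation d/dx(∂L/∂y') − ∂L/∂y = 0 reduces to
    y'' − 132/x^2 · y = 0  (x > 0).
Its general solution is
    y(x) = A x^12 + B x^(-11),
with A, B fixed by the endpoint conditions.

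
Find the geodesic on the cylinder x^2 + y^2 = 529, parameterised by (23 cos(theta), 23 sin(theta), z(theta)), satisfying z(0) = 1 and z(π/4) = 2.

Parameterise the cylinder of radius R = 23 as
    r(θ) = (23 cos θ, 23 sin θ, z(θ)).
The arc-length element is
    ds = sqrt(529 + (dz/dθ)^2) dθ,
so the Lagrangian is L = sqrt(529 + z'^2).
L depends on z' only, not on z or θ, so ∂L/∂z = 0 and
    ∂L/∂z' = z' / sqrt(529 + z'^2).
The Euler-Lagrange equation gives
    d/dθ( z' / sqrt(529 + z'^2) ) = 0,
so z' is constant. Integrating once:
    z(θ) = a θ + b,
a helix on the cylinder (a straight line when the cylinder is unrolled). The constants a, b are determined by the endpoint conditions.
With endpoint conditions z(0) = 1 and z(π/4) = 2: from z(0) = b we get b = 1, and a·π/4 + 1 = 2 gives a = 4/π, so
    z(θ) = (4/π) θ + 1.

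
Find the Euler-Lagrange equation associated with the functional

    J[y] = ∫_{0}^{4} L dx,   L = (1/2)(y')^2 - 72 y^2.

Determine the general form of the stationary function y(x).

The Lagrangian is L = (1/2)(y')^2 - 72 y^2.
∂L/∂y = -144y.
∂L/∂y' = y'.
The Euler-Lagrange equation d/dx(∂L/∂y') − ∂L/∂y = 0 becomes:
    y'' + 144 y = 0
General solution: y(x) = A sin(12x) + B cos(12x), where A and B are arbitrary constants fixed by the endpoint conditions.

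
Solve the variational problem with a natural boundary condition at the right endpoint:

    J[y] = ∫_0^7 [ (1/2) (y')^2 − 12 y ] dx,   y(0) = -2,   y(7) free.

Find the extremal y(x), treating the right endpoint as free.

The Lagrangian L = (1/2) (y')^2 − 12 y gives
    ∂L/∂y = −12,   ∂L/∂y' = y'.
Euler-Lagrange: d/dx(y') − (−12) = 0, i.e. y'' + 12 = 0, so
    y(x) = −(12/2) x^2 + C1 x + C2.
Fixed left endpoint y(0) = -2 ⇒ C2 = -2.
The right endpoint x = 7 is free, so the natural (transversality) condition is ∂L/∂y' |_{x=7} = 0, i.e. y'(7) = 0.
Compute y'(x) = −12 x + C1, so y'(7) = −84 + C1 = 0 ⇒ C1 = 84.
Therefore the extremal is
    y(x) = −6 x^2 + 84 x − 2.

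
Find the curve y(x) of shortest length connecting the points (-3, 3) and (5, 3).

Arc-length functional: J[y] = ∫ sqrt(1 + (y')^2) dx.
Lagrangian L = sqrt(1 + (y')^2) has no explicit y dependence, so ∂L/∂y = 0 and the Euler-Lagrange equation gives
    d/dx( y' / sqrt(1 + (y')^2) ) = 0  ⇒  y' / sqrt(1 + (y')^2) = const.
Hence y' is constant, so y(x) is affine.
Fitting the endpoints (-3, 3) and (5, 3):
    slope m = (3 − 3) / (5 − (-3)) = 0,
    intercept c = 3 − m·(-3) = 3.
Extremal: y(x) = 3.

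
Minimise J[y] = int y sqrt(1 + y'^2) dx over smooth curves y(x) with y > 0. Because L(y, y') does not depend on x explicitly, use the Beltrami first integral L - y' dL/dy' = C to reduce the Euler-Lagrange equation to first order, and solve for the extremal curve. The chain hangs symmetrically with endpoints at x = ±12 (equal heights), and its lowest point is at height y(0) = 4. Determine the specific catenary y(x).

The Lagrangian L(y, y') = y sqrt(1 + y'^2) has no explicit x dependence, so the Beltrami identity applies:
    L − y' ∂L/∂y' = C.
Compute ∂L/∂y' = y · y' / sqrt(1 + y'^2). Then
    L − y' ∂L/∂y'
    = y sqrt(1 + y'^2) − y · y'^2 / sqrt(1 + y'^2)
    = y (1 + y'^2 − y'^2) / sqrt(1 + y'^2)
    = y / sqrt(1 + y'^2) = C.
Squaring gives y^2 = C^2 (1 + y'^2), i.e.
    y'^2 = y^2 / C^2 − 1.
Separating variables,
    dy / sqrt(y^2 − C^2) = dx / C,
and integrating gives arccosh(y / C) = (x − a)/C, so
    y(x) = C cosh((x − a)/C),
the catenary. The constants C and a are fixed by the two endpoint conditions (and, for the hanging-chain problem, the length constraint selects C).
Now fit the given data. The endpoints x = ±12 are symmetric at equal height, so the catenary is even about its minimum: a = 0 and y(x) = C cosh(x/C). The lowest point is y(0) = C cosh(0) = C, and we are told y(0) = 4, so C = 4. Therefore
    y(x) = 4 cosh(x/4),
and at the endpoints
    y(±12) = 4 cosh(12/4).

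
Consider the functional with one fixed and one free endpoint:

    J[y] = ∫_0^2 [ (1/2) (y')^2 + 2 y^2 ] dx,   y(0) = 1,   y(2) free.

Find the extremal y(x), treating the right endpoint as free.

The Lagrangian L = (1/2) (y')^2 + 2 y^2 gives
    ∂L/∂y = 4 y,   ∂L/∂y' = y'.
Euler-Lagrange: y'' − 4 y = 0.
With k = 2, the general solution is
    y(x) = A cosh(2 x) + B sinh(2 x).
Fixed left endpoint y(0) = 1 ⇒ A = 1.
The right endpoint x = 2 is free, so the natural (transversality) condition is ∂L/∂y' |_{x=2} = 0, i.e. y'(2) = 0.
Compute y'(x) = A k sinh(k x) + B k cosh(k x), so
    y'(2) = A k sinh(k·2) + B k cosh(k·2) = 0
    ⇒ B = −A tanh(k·2) = − tanh(2·2).
Therefore the extremal is
    y(x) = cosh(2 x) − tanh(2·2) sinh(2 x).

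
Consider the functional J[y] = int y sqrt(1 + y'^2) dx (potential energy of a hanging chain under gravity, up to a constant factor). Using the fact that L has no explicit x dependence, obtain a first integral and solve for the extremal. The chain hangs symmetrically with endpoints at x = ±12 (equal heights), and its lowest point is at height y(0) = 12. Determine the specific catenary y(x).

The Lagrangian L(y, y') = y sqrt(1 + y'^2) has no explicit x dependence, so the Beltrami identity applies:
    L − y' ∂L/∂y' = C.
Compute ∂L/∂y' = y · y' / sqrt(1 + y'^2). Then
    L − y' ∂L/∂y'
    = y sqrt(1 + y'^2) − y · y'^2 / sqrt(1 + y'^2)
    = y (1 + y'^2 − y'^2) / sqrt(1 + y'^2)
    = y / sqrt(1 + y'^2) = C.
Squaring gives y^2 = C^2 (1 + y'^2), i.e.
    y'^2 = y^2 / C^2 − 1.
Separating variables,
    dy / sqrt(y^2 − C^2) = dx / C,
and integrating gives arccosh(y / C) = (x − a)/C, so
    y(x) = C cosh((x − a)/C),
the catenary. The constants C and a are fixed by the two endpoint conditions (and, for the hanging-chain problem, the length constraint selects C).
Now fit the given data. The endpoints x = ±12 are symmetric at equal height, so the catenary is even about its minimum: a = 0 and y(x) = C cosh(x/C). The lowest point is y(0) = C cosh(0) = C, and we are told y(0) = 12, so C = 12. Therefore
    y(x) = 12 cosh(x/12),
and at the endpoints
    y(±12) = 12 cosh(12/12).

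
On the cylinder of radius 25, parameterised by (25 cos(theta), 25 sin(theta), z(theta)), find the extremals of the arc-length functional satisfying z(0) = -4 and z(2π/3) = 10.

Parameterise the cylinder of radius R = 25 as
    r(θ) = (25 cos θ, 25 sin θ, z(θ)).
The arc-length element is
    ds = sqrt(625 + (dz/dθ)^2) dθ,
so the Lagrangian is L = sqrt(625 + z'^2).
L depends on z' only, not on z or θ, so ∂L/∂z = 0 and
    ∂L/∂z' = z' / sqrt(625 + z'^2).
The Euler-Lagrange equation gives
    d/dθ( z' / sqrt(625 + z'^2) ) = 0,
so z' is constant. Integrating once:
    z(θ) = a θ + b,
a helix on the cylinder (a straight line when the cylinder is unrolled). The constants a, b are determined by the endpoint conditions.
With endpoint conditions z(0) = -4 and z(2π/3) = 10: from z(0) = b we get b = -4, and a·2π/3 + -4 = 10 gives a = 21/π, so
    z(θ) = (21/π) θ − 4.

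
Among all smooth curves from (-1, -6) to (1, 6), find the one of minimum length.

Arc-length functional: J[y] = ∫ sqrt(1 + (y')^2) dx.
Lagrangian L = sqrt(1 + (y')^2) has no explicit y dependence, so ∂L/∂y = 0 and the Euler-Lagrange equation gives
    d/dx( y' / sqrt(1 + (y')^2) ) = 0  ⇒  y' / sqrt(1 + (y')^2) = const.
Hence y' is constant, so y(x) is affine.
Fitting the endpoints (-1, -6) and (1, 6):
    slope m = (6 − (-6)) / (1 − (-1)) = 6,
    intercept c = (-6) − m·(-1) = 0.
Extremal: y(x) = 6 x.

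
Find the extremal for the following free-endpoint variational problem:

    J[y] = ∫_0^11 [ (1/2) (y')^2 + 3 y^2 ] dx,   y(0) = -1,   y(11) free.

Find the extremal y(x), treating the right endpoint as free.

The Lagrangian L = (1/2) (y')^2 + 3 y^2 gives
    ∂L/∂y = 6 y,   ∂L/∂y' = y'.
Euler-Lagrange: y'' − 6 y = 0.
With k = sqrt(6), the general solution is
    y(x) = A cosh(sqrt(6) x) + B sinh(sqrt(6) x).
Fixed left endpoint y(0) = -1 ⇒ A = -1.
The right endpoint x = 11 is free, so the natural (transversality) condition is ∂L/∂y' |_{x=11} = 0, i.e. y'(11) = 0.
Compute y'(x) = A k sinh(k x) + B k cosh(k x), so
    y'(11) = A k sinh(k·11) + B k cosh(k·11) = 0
    ⇒ B = −A tanh(k·11) = tanh(sqrt(6)·11).
Therefore the extremal is
    y(x) = −cosh(sqrt(6) x) + tanh(sqrt(6)·11) sinh(sqrt(6) x).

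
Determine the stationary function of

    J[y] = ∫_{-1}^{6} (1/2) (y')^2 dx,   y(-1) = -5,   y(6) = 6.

The Lagrangian is L = (1/2) (y')^2.
Compute ∂L/∂y = 0, ∂L/∂y' = y'.
The Euler-Lagrange equation d/dx(∂L/∂y') − ∂L/∂y = 0 reduces to
    y'' = 0.
Its general solution is
    y(x) = A x + B,
with A, B fixed by the endpoint conditions.
Applying the endpoint conditions y(-1) = -5 and y(6) = 6: solve A·-1 + B = -5 and A·6 + B = 6. Subtracting gives A(6 − -1) = 6 − -5, so A = 11/7, and B = -5 − A·-1 = -24/7. Therefore
    y(x) = (11/7) x - 24/7.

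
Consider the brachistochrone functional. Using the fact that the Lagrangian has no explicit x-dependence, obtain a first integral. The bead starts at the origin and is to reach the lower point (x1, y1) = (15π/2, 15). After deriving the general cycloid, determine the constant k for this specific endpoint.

The Lagrangian L = sqrt((1 + y'^2) / y) has no explicit x dependence, so the Beltrami identity applies:
    L − y' ∂L/∂y' = C.
Compute ∂L/∂y' = y' / sqrt(y (1 + y'^2)).
Substitute:
    sqrt((1 + y'^2)/y) − y'·y' / sqrt(y (1 + y'^2))
    = (1 + y'^2) / sqrt(y (1 + y'^2)) − y'^2 / sqrt(y (1 + y'^2))
    = 1 / sqrt(y (1 + y'^2)) = C.
Squaring and rearranging gives the first integral
    y (1 + y'^2) = 1/C^2 =: k   (constant).
Solving this first-order ODE by the substitution
    y = (k/2)(1 − cos θ)
yields the cycloid parameterisation
    x(θ) = (k/2)(θ − sin θ),   y(θ) = (k/2)(1 − cos θ).
The constant k is fixed by the endpoint condition.
Now fit the given lower endpoint (x1, y1) = (15π/2, 15). At the bottom of the first arch (θ = π), the parametric equations give
    y(π) = (k/2)(1 − cos π) = k,
    x(π) = (k/2)(π − sin π) = kπ/2.
Matching y(π) = 15 gives k = 15, consistent with x(π) = 15π/2. Therefore the specific cycloid is
    x(θ) = (15/2)(θ − sin θ),   y(θ) = (15/2)(1 − cos θ).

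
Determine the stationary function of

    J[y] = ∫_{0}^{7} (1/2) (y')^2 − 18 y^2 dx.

The Lagrangian is L = (1/2) (y')^2 − 18 y^2.
Compute ∂L/∂y = -36y, ∂L/∂y' = y'.
The Euler-Lagrange equation d/dx(∂L/∂y') − ∂L/∂y = 0 reduces to
    y'' + 36 y = 0.
Its general solution is
    y(x) = A sin(6x) + B cos(6x),
with A, B fixed by the endpoint conditions.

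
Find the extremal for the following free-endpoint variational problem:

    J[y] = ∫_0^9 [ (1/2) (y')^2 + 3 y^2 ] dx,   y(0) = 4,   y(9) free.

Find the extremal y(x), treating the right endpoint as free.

The Lagrangian L = (1/2) (y')^2 + 3 y^2 gives
    ∂L/∂y = 6 y,   ∂L/∂y' = y'.
Euler-Lagrange: y'' − 6 y = 0.
With k = sqrt(6), the general solution is
    y(x) = A cosh(sqrt(6) x) + B sinh(sqrt(6) x).
Fixed left endpoint y(0) = 4 ⇒ A = 4.
The right endpoint x = 9 is free, so the natural (transversality) condition is ∂L/∂y' |_{x=9} = 0, i.e. y'(9) = 0.
Compute y'(x) = A k sinh(k x) + B k cosh(k x), so
    y'(9) = A k sinh(k·9) + B k cosh(k·9) = 0
    ⇒ B = −A tanh(k·9) = − 4 tanh(sqrt(6)·9).
Therefore the extremal is
    y(x) = 4 cosh(sqrt(6) x) − 4 tanh(sqrt(6)·9) sinh(sqrt(6) x).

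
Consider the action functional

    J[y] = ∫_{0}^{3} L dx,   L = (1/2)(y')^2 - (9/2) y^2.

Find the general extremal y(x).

The Lagrangian is L = (1/2)(y')^2 - (9/2) y^2.
∂L/∂y = -9y.
∂L/∂y' = y'.
The Euler-Lagrange equation d/dx(∂L/∂y') − ∂L/∂y = 0 becomes:
    y'' + 9 y = 0
General solution: y(x) = A sin(3x) + B cos(3x), where A and B are arbitrary constants fixed by the endpoint conditions.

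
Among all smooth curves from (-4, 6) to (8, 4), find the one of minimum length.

Arc-length functional: J[y] = ∫ sqrt(1 + (y')^2) dx.
Lagrangian L = sqrt(1 + (y')^2) has no explicit y dependence, so ∂L/∂y = 0 and the Euler-Lagrange equation gives
    d/dx( y' / sqrt(1 + (y')^2) ) = 0  ⇒  y' / sqrt(1 + (y')^2) = const.
Hence y' is constant, so y(x) is affine.
Fitting the endpoints (-4, 6) and (8, 4):
    slope m = (4 − 6) / (8 − (-4)) = -1/6,
    intercept c = 6 − m·(-4) = 16/3.
Extremal: y(x) = (-1/6) x + 16/3.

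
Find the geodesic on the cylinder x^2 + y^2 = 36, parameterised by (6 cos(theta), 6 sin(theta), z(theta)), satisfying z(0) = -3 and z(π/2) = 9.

Parameterise the cylinder of radius R = 6 as
    r(θ) = (6 cos θ, 6 sin θ, z(θ)).
The arc-length element is
    ds = sqrt(36 + (dz/dθ)^2) dθ,
so the Lagrangian is L = sqrt(36 + z'^2).
L depends on z' only, not on z or θ, so ∂L/∂z = 0 and
    ∂L/∂z' = z' / sqrt(36 + z'^2).
The Euler-Lagrange equation gives
    d/dθ( z' / sqrt(36 + z'^2) ) = 0,
so z' is constant. Integrating once:
    z(θ) = a θ + b,
a helix on the cylinder (a straight line when the cylinder is unrolled). The constants a, b are determined by the endpoint conditions.
With endpoint conditions z(0) = -3 and z(π/2) = 9: from z(0) = b we get b = -3, and a·π/2 + -3 = 9 gives a = 24/π, so
    z(θ) = (24/π) θ − 3.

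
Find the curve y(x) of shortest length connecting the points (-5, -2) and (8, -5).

Arc-length functional: J[y] = ∫ sqrt(1 + (y')^2) dx.
Lagrangian L = sqrt(1 + (y')^2) has no explicit y dependence, so ∂L/∂y = 0 and the Euler-Lagrange equation gives
    d/dx( y' / sqrt(1 + (y')^2) ) = 0  ⇒  y' / sqrt(1 + (y')^2) = const.
Hence y' is constant, so y(x) is affine.
Fitting the endpoints (-5, -2) and (8, -5):
    slope m = ((-5) − (-2)) / (8 − (-5)) = -3/13,
    intercept c = (-2) − m·(-5) = -41/13.
Extremal: y(x) = (-3/13) x - 41/13.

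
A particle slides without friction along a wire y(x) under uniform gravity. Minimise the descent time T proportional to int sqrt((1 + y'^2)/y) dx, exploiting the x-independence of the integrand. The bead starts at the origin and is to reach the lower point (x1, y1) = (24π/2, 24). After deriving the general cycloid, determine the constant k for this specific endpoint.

The Lagrangian L = sqrt((1 + y'^2) / y) has no explicit x dependence, so the Beltrami identity applies:
    L − y' ∂L/∂y' = C.
Compute ∂L/∂y' = y' / sqrt(y (1 + y'^2)).
Substitute:
    sqrt((1 + y'^2)/y) − y'·y' / sqrt(y (1 + y'^2))
    = (1 + y'^2) / sqrt(y (1 + y'^2)) − y'^2 / sqrt(y (1 + y'^2))
    = 1 / sqrt(y (1 + y'^2)) = C.
Squaring and rearranging gives the first integral
    y (1 + y'^2) = 1/C^2 =: k   (constant).
Solving this first-order ODE by the substitution
    y = (k/2)(1 − cos θ)
yields the cycloid parameterisation
    x(θ) = (k/2)(θ − sin θ),   y(θ) = (k/2)(1 − cos θ).
The constant k is fixed by the endpoint condition.
Now fit the given lower endpoint (x1, y1) = (24π/2, 24). At the bottom of the first arch (θ = π), the parametric equations give
    y(π) = (k/2)(1 − cos π) = k,
    x(π) = (k/2)(π − sin π) = kπ/2.
Matching y(π) = 24 gives k = 24, consistent with x(π) = 24π/2. Therefore the specific cycloid is
    x(θ) = (24/2)(θ − sin θ),   y(θ) = (24/2)(1 − cos θ).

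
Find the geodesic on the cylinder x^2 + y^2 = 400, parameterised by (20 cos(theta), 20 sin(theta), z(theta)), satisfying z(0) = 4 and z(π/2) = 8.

Parameterise the cylinder of radius R = 20 as
    r(θ) = (20 cos θ, 20 sin θ, z(θ)).
The arc-length element is
    ds = sqrt(400 + (dz/dθ)^2) dθ,
so the Lagrangian is L = sqrt(400 + z'^2).
L depends on z' only, not on z or θ, so ∂L/∂z = 0 and
    ∂L/∂z' = z' / sqrt(400 + z'^2).
The Euler-Lagrange equation gives
    d/dθ( z' / sqrt(400 + z'^2) ) = 0,
so z' is constant. Integrating once:
    z(θ) = a θ + b,
a helix on the cylinder (a straight line when the cylinder is unrolled). The constants a, b are determined by the endpoint conditions.
With endpoint conditions z(0) = 4 and z(π/2) = 8: from z(0) = b we get b = 4, and a·π/2 + 4 = 8 gives a = 8/π, so
    z(θ) = (8/π) θ + 4.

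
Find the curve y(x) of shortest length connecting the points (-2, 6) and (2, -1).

Arc-length functional: J[y] = ∫ sqrt(1 + (y')^2) dx.
Lagrangian L = sqrt(1 + (y')^2) has no explicit y dependence, so ∂L/∂y = 0 and the Euler-Lagrange equation gives
    d/dx( y' / sqrt(1 + (y')^2) ) = 0  ⇒  y' / sqrt(1 + (y')^2) = const.
Hence y' is constant, so y(x) is affine.
Fitting the endpoints (-2, 6) and (2, -1):
    slope m = ((-1) − 6) / (2 − (-2)) = -7/4,
    intercept c = 6 − m·(-2) = 5/2.
Extremal: y(x) = (-7/4) x + 5/2.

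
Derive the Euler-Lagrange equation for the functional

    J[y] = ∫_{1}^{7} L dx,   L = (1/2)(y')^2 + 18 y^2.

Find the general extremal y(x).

The Lagrangian is L = (1/2)(y')^2 + 18 y^2.
∂L/∂y = 36y.
∂L/∂y' = y'.
The Euler-Lagrange equation d/dx(∂L/∂y') − ∂L/∂y = 0 becomes:
    y'' - 36 y = 0
General solution: y(x) = A e^(6x) + B e^(-6x), where A and B are arbitrary constants fixed by the endpoint conditions.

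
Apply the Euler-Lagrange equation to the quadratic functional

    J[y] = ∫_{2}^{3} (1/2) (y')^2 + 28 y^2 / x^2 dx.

The Lagrangian is L = (1/2) (y')^2 + 28 y^2 / x^2.
Compute ∂L/∂y = 56y/x^2, ∂L/∂y' = y'.
The Euler-Lagrange equation d/dx(∂L/∂y') − ∂L/∂y = 0 reduces to
    y'' − 56/x^2 · y = 0  (x > 0).
Its general solution is
    y(x) = A x^8 + B x^(-7),
with A, B fixed by the endpoint conditions.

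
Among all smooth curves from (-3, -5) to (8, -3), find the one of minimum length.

Arc-length functional: J[y] = ∫ sqrt(1 + (y')^2) dx.
Lagrangian L = sqrt(1 + (y')^2) has no explicit y dependence, so ∂L/∂y = 0 and the Euler-Lagrange equation gives
    d/dx( y' / sqrt(1 + (y')^2) ) = 0  ⇒  y' / sqrt(1 + (y')^2) = const.
Hence y' is constant, so y(x) is affine.
Fitting the endpoints (-3, -5) and (8, -3):
    slope m = ((-3) − (-5)) / (8 − (-3)) = 2/11,
    intercept c = (-5) − m·(-3) = -49/11.
Extremal: y(x) = (2/11) x - 49/11.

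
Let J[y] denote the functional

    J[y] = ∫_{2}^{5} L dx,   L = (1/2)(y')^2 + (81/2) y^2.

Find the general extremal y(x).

The Lagrangian is L = (1/2)(y')^2 + (81/2) y^2.
∂L/∂y = 81y.
∂L/∂y' = y'.
The Euler-Lagrange equation d/dx(∂L/∂y') − ∂L/∂y = 0 becomes:
    y'' - 81 y = 0
General solution: y(x) = A e^(9x) + B e^(-9x), where A and B are arbitrary constants fixed by the endpoint conditions.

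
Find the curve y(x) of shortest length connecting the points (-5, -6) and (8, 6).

Arc-length functional: J[y] = ∫ sqrt(1 + (y')^2) dx.
Lagrangian L = sqrt(1 + (y')^2) has no explicit y dependence, so ∂L/∂y = 0 and the Euler-Lagrange equation gives
    d/dx( y' / sqrt(1 + (y')^2) ) = 0  ⇒  y' / sqrt(1 + (y')^2) = const.
Hence y' is constant, so y(x) is affine.
Fitting the endpoints (-5, -6) and (8, 6):
    slope m = (6 − (-6)) / (8 − (-5)) = 12/13,
    intercept c = (-6) − m·(-5) = -18/13.
Extremal: y(x) = (12/13) x - 18/13.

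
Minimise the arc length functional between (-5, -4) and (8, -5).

Arc-length functional: J[y] = ∫ sqrt(1 + (y')^2) dx.
Lagrangian L = sqrt(1 + (y')^2) has no explicit y dependence, so ∂L/∂y = 0 and the Euler-Lagrange equation gives
    d/dx( y' / sqrt(1 + (y')^2) ) = 0  ⇒  y' / sqrt(1 + (y')^2) = const.
Hence y' is constant, so y(x) is affine.
Fitting the endpoints (-5, -4) and (8, -5):
    slope m = ((-5) − (-4)) / (8 − (-5)) = -1/13,
    intercept c = (-4) − m·(-5) = -57/13.
Extremal: y(x) = (-1/13) x - 57/13.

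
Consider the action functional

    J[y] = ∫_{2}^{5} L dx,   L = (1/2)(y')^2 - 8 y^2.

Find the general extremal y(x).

The Lagrangian is L = (1/2)(y')^2 - 8 y^2.
∂L/∂y = -16y.
∂L/∂y' = y'.
The Euler-Lagrange equation d/dx(∂L/∂y') − ∂L/∂y = 0 becomes:
    y'' + 16 y = 0
General solution: y(x) = A sin(4x) + B cos(4x), where A and B are arbitrary constants fixed by the endpoint conditions.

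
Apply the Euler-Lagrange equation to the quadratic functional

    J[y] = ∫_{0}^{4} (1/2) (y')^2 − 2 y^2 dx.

The Lagrangian is L = (1/2) (y')^2 − 2 y^2.
Compute ∂L/∂y = -4y, ∂L/∂y' = y'.
The Euler-Lagrange equation d/dx(∂L/∂y') − ∂L/∂y = 0 reduces to
    y'' + 4 y = 0.
Its general solution is
    y(x) = A sin(2x) + B cos(2x),
with A, B fixed by the endpoint conditions.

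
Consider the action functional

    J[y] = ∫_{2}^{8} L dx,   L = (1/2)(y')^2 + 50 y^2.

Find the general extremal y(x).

The Lagrangian is L = (1/2)(y')^2 + 50 y^2.
∂L/∂y = 100y.
∂L/∂y' = y'.
The Euler-Lagrange equation d/dx(∂L/∂y') − ∂L/∂y = 0 becomes:
    y'' - 100 y = 0
General solution: y(x) = A e^(10x) + B e^(-10x), where A and B are arbitrary constants fixed by the endpoint conditions.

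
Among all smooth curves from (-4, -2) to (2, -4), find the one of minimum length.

Arc-length functional: J[y] = ∫ sqrt(1 + (y')^2) dx.
Lagrangian L = sqrt(1 + (y')^2) has no explicit y dependence, so ∂L/∂y = 0 and the Euler-Lagrange equation gives
    d/dx( y' / sqrt(1 + (y')^2) ) = 0  ⇒  y' / sqrt(1 + (y')^2) = const.
Hence y' is constant, so y(x) is affine.
Fitting the endpoints (-4, -2) and (2, -4):
    slope m = ((-4) − (-2)) / (2 − (-4)) = -1/3,
    intercept c = (-2) − m·(-4) = -10/3.
Extremal: y(x) = (-1/3) x - 10/3.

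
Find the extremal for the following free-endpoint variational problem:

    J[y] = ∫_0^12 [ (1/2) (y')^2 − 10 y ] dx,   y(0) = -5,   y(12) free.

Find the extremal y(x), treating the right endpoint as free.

The Lagrangian L = (1/2) (y')^2 − 10 y gives
    ∂L/∂y = −10,   ∂L/∂y' = y'.
Euler-Lagrange: d/dx(y') − (−10) = 0, i.e. y'' + 10 = 0, so
    y(x) = −(10/2) x^2 + C1 x + C2.
Fixed left endpoint y(0) = -5 ⇒ C2 = -5.
The right endpoint x = 12 is free, so the natural (transversality) condition is ∂L/∂y' |_{x=12} = 0, i.e. y'(12) = 0.
Compute y'(x) = −10 x + C1, so y'(12) = −120 + C1 = 0 ⇒ C1 = 120.
Therefore the extremal is
    y(x) = −5 x^2 + 120 x − 5.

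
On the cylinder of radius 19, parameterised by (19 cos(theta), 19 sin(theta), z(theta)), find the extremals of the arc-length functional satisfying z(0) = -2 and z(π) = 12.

Parameterise the cylinder of radius R = 19 as
    r(θ) = (19 cos θ, 19 sin θ, z(θ)).
The arc-length element is
    ds = sqrt(361 + (dz/dθ)^2) dθ,
so the Lagrangian is L = sqrt(361 + z'^2).
L depends on z' only, not on z or θ, so ∂L/∂z = 0 and
    ∂L/∂z' = z' / sqrt(361 + z'^2).
The Euler-Lagrange equation gives
    d/dθ( z' / sqrt(361 + z'^2) ) = 0,
so z' is constant. Integrating once:
    z(θ) = a θ + b,
a helix on the cylinder (a straight line when the cylinder is unrolled). The constants a, b are determined by the endpoint conditions.
With endpoint conditions z(0) = -2 and z(π) = 12: from z(0) = b we get b = -2, and a·π + -2 = 12 gives a = 14/π, so
    z(θ) = (14/π) θ − 2.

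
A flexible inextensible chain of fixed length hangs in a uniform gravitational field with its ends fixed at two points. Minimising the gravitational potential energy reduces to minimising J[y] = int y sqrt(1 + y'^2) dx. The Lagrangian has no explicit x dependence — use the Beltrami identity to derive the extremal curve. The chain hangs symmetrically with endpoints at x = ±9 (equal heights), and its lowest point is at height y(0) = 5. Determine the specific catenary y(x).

The Lagrangian L(y, y') = y sqrt(1 + y'^2) has no explicit x dependence, so the Beltrami identity applies:
    L − y' ∂L/∂y' = C.
Compute ∂L/∂y' = y · y' / sqrt(1 + y'^2). Then
    L − y' ∂L/∂y'
    = y sqrt(1 + y'^2) − y · y'^2 / sqrt(1 + y'^2)
    = y (1 + y'^2 − y'^2) / sqrt(1 + y'^2)
    = y / sqrt(1 + y'^2) = C.
Squaring gives y^2 = C^2 (1 + y'^2), i.e.
    y'^2 = y^2 / C^2 − 1.
Separating variables,
    dy / sqrt(y^2 − C^2) = dx / C,
and integrating gives arccosh(y / C) = (x − a)/C, so
    y(x) = C cosh((x − a)/C),
the catenary. The constants C and a are fixed by the two endpoint conditions (and, for the hanging-chain problem, the length constraint selects C).
Now fit the given data. The endpoints x = ±9 are symmetric at equal height, so the catenary is even about its minimum: a = 0 and y(x) = C cosh(x/C). The lowest point is y(0) = C cosh(0) = C, and we are told y(0) = 5, so C = 5. Therefore
    y(x) = 5 cosh(x/5),
and at the endpoints
    y(±9) = 5 cosh(9/5).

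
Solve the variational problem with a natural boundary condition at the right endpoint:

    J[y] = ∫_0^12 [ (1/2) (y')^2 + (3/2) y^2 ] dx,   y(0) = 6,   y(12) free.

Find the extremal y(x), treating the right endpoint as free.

The Lagrangian L = (1/2) (y')^2 + (3/2) y^2 gives
    ∂L/∂y = 3 y,   ∂L/∂y' = y'.
Euler-Lagrange: y'' − 3 y = 0.
With k = sqrt(3), the general solution is
    y(x) = A cosh(sqrt(3) x) + B sinh(sqrt(3) x).
Fixed left endpoint y(0) = 6 ⇒ A = 6.
The right endpoint x = 12 is free, so the natural (transversality) condition is ∂L/∂y' |_{x=12} = 0, i.e. y'(12) = 0.
Compute y'(x) = A k sinh(k x) + B k cosh(k x), so
    y'(12) = A k sinh(k·12) + B k cosh(k·12) = 0
    ⇒ B = −A tanh(k·12) = − 6 tanh(sqrt(3)·12).
Therefore the extremal is
    y(x) = 6 cosh(sqrt(3) x) − 6 tanh(sqrt(3)·12) sinh(sqrt(3) x).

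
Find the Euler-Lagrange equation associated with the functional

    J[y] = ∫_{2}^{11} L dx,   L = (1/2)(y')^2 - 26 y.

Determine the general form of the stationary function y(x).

The Lagrangian is L = (1/2)(y')^2 - 26 y.
∂L/∂y = -26.
∂L/∂y' = y'.
The Euler-Lagrange equation d/dx(∂L/∂y') − ∂L/∂y = 0 becomes:
    y'' + 26 = 0
General solution: y(x) = -13 x^2 + A x + B, where A and B are arbitrary constants fixed by the endpoint conditions.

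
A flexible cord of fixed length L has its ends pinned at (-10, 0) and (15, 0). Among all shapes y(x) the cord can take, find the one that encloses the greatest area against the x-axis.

Set up the augmented Lagrangian using a multiplier λ for the length constraint:
    F(y, y') = y − λ sqrt(1 + y'^2).
F has no explicit x dependence, so the Beltrami identity yields a first integral
    F − y' ∂F/∂y' = C.
Compute ∂F/∂y' = −λ y' / sqrt(1 + y'^2). Then
    y − λ sqrt(1 + y'^2) + λ y'^2 / sqrt(1 + y'^2) = C
    ⇒  y − λ / sqrt(1 + y'^2) = C.
Solving for y' and integrating gives
    (x − a)^2 + (y − b)^2 = λ^2,
a circular arc of radius λ. The constants a, b are determined by the endpoint conditions y(-10) = y(15) = 0, and λ is fixed implicitly by the length constraint
    ∫_{-10}^{15} sqrt(1 + y'^2) dx = L.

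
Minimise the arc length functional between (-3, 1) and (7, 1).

Arc-length functional: J[y] = ∫ sqrt(1 + (y')^2) dx.
Lagrangian L = sqrt(1 + (y')^2) has no explicit y dependence, so ∂L/∂y = 0 and the Euler-Lagrange equation gives
    d/dx( y' / sqrt(1 + (y')^2) ) = 0  ⇒  y' / sqrt(1 + (y')^2) = const.
Hence y' is constant, so y(x) is affine.
Fitting the endpoints (-3, 1) and (7, 1):
    slope m = (1 − 1) / (7 − (-3)) = 0,
    intercept c = 1 − m·(-3) = 1.
Extremal: y(x) = 1.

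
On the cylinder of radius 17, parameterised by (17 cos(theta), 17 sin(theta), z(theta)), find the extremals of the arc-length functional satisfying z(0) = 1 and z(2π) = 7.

Parameterise the cylinder of radius R = 17 as
    r(θ) = (17 cos θ, 17 sin θ, z(θ)).
The arc-length element is
    ds = sqrt(289 + (dz/dθ)^2) dθ,
so the Lagrangian is L = sqrt(289 + z'^2).
L depends on z' only, not on z or θ, so ∂L/∂z = 0 and
    ∂L/∂z' = z' / sqrt(289 + z'^2).
The Euler-Lagrange equation gives
    d/dθ( z' / sqrt(289 + z'^2) ) = 0,
so z' is constant. Integrating once:
    z(θ) = a θ + b,
a helix on the cylinder (a straight line when the cylinder is unrolled). The constants a, b are determined by the endpoint conditions.
With endpoint conditions z(0) = 1 and z(2π) = 7: from z(0) = b we get b = 1, and a·2π + 1 = 7 gives a = 3/π, so
    z(θ) = (3/π) θ + 1.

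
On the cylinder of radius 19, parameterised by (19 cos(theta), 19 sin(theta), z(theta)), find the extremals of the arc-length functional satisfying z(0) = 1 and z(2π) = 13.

Parameterise the cylinder of radius R = 19 as
    r(θ) = (19 cos θ, 19 sin θ, z(θ)).
The arc-length element is
    ds = sqrt(361 + (dz/dθ)^2) dθ,
so the Lagrangian is L = sqrt(361 + z'^2).
L depends on z' only, not on z or θ, so ∂L/∂z = 0 and
    ∂L/∂z' = z' / sqrt(361 + z'^2).
The Euler-Lagrange equation gives
    d/dθ( z' / sqrt(361 + z'^2) ) = 0,
so z' is constant. Integrating once:
    z(θ) = a θ + b,
a helix on the cylinder (a straight line when the cylinder is unrolled). The constants a, b are determined by the endpoint conditions.
With endpoint conditions z(0) = 1 and z(2π) = 13: from z(0) = b we get b = 1, and a·2π + 1 = 13 gives a = 6/π, so
    z(θ) = (6/π) θ + 1.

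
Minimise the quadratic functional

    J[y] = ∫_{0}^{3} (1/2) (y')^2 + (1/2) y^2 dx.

The Lagrangian is L = (1/2) (y')^2 + (1/2) y^2.
Compute ∂L/∂y = y, ∂L/∂y' = y'.
The Euler-Lagrange equation d/dx(∂L/∂y') − ∂L/∂y = 0 reduces to
    y'' − y = 0.
Its general solution is
    y(x) = A e^x + B e^(−x),
with A, B fixed by the endpoint conditions.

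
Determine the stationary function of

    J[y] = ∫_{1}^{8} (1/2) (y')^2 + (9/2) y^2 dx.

The Lagrangian is L = (1/2) (y')^2 + (9/2) y^2.
Compute ∂L/∂y = 9y, ∂L/∂y' = y'.
The Euler-Lagrange equation d/dx(∂L/∂y') − ∂L/∂y = 0 reduces to
    y'' − 9 y = 0.
Its general solution is
    y(x) = A e^(3x) + B e^(−3x),
with A, B fixed by the endpoint conditions.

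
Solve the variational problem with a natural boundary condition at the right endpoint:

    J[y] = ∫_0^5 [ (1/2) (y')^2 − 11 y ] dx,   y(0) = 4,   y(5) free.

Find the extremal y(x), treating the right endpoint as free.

The Lagrangian L = (1/2) (y')^2 − 11 y gives
    ∂L/∂y = −11,   ∂L/∂y' = y'.
Euler-Lagrange: d/dx(y') − (−11) = 0, i.e. y'' + 11 = 0, so
    y(x) = −(11/2) x^2 + C1 x + C2.
Fixed left endpoint y(0) = 4 ⇒ C2 = 4.
The right endpoint x = 5 is free, so the natural (transversality) condition is ∂L/∂y' |_{x=5} = 0, i.e. y'(5) = 0.
Compute y'(x) = −11 x + C1, so y'(5) = −55 + C1 = 0 ⇒ C1 = 55.
Therefore the extremal is
    y(x) = −(11/2) x^2 + 55 x + 4.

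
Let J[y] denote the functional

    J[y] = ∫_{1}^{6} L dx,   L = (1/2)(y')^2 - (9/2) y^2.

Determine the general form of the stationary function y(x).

The Lagrangian is L = (1/2)(y')^2 - (9/2) y^2.
∂L/∂y = -9y.
∂L/∂y' = y'.
The Euler-Lagrange equation d/dx(∂L/∂y') − ∂L/∂y = 0 becomes:
    y'' + 9 y = 0
General solution: y(x) = A sin(3x) + B cos(3x), where A and B are arbitrary constants fixed by the endpoint conditions.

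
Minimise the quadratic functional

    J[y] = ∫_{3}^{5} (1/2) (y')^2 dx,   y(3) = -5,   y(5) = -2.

The Lagrangian is L = (1/2) (y')^2.
Compute ∂L/∂y = 0, ∂L/∂y' = y'.
The Euler-Lagrange equation d/dx(∂L/∂y') − ∂L/∂y = 0 reduces to
    y'' = 0.
Its general solution is
    y(x) = A x + B,
with A, B fixed by the endpoint conditions.
Applying the endpoint conditions y(3) = -5 and y(5) = -2: solve A·3 + B = -5 and A·5 + B = -2. Subtracting gives A(5 − 3) = -2 − -5, so A = 3/2, and B = -5 − A·3 = -19/2. Therefore
    y(x) = (3/2) x - 19/2.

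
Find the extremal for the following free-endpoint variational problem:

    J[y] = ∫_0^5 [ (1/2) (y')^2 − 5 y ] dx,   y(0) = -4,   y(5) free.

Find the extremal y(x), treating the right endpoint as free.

The Lagrangian L = (1/2) (y')^2 − 5 y gives
    ∂L/∂y = −5,   ∂L/∂y' = y'.
Euler-Lagrange: d/dx(y') − (−5) = 0, i.e. y'' + 5 = 0, so
    y(x) = −(5/2) x^2 + C1 x + C2.
Fixed left endpoint y(0) = -4 ⇒ C2 = -4.
The right endpoint x = 5 is free, so the natural (transversality) condition is ∂L/∂y' |_{x=5} = 0, i.e. y'(5) = 0.
Compute y'(x) = −5 x + C1, so y'(5) = −25 + C1 = 0 ⇒ C1 = 25.
Therefore the extremal is
    y(x) = −(5/2) x^2 + 25 x − 4.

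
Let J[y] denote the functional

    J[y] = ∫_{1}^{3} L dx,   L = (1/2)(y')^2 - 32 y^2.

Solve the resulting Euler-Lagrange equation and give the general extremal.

The Lagrangian is L = (1/2)(y')^2 - 32 y^2.
∂L/∂y = -64y.
∂L/∂y' = y'.
The Euler-Lagrange equation d/dx(∂L/∂y') − ∂L/∂y = 0 becomes:
    y'' + 64 y = 0
General solution: y(x) = A sin(8x) + B cos(8x), where A and B are arbitrary constants fixed by the endpoint conditions.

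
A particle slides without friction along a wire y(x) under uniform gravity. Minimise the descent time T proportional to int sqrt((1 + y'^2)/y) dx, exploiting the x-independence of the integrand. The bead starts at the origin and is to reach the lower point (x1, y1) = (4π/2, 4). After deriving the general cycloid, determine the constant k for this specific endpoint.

The Lagrangian L = sqrt((1 + y'^2) / y) has no explicit x dependence, so the Beltrami identity applies:
    L − y' ∂L/∂y' = C.
Compute ∂L/∂y' = y' / sqrt(y (1 + y'^2)).
Substitute:
    sqrt((1 + y'^2)/y) − y'·y' / sqrt(y (1 + y'^2))
    = (1 + y'^2) / sqrt(y (1 + y'^2)) − y'^2 / sqrt(y (1 + y'^2))
    = 1 / sqrt(y (1 + y'^2)) = C.
Squaring and rearranging gives the first integral
    y (1 + y'^2) = 1/C^2 =: k   (constant).
Solving this first-order ODE by the substitution
    y = (k/2)(1 − cos θ)
yields the cycloid parameterisation
    x(θ) = (k/2)(θ − sin θ),   y(θ) = (k/2)(1 − cos θ).
The constant k is fixed by the endpoint condition.
Now fit the given lower endpoint (x1, y1) = (4π/2, 4). At the bottom of the first arch (θ = π), the parametric equations give
    y(π) = (k/2)(1 − cos π) = k,
    x(π) = (k/2)(π − sin π) = kπ/2.
Matching y(π) = 4 gives k = 4, consistent with x(π) = 4π/2. Therefore the specific cycloid is
    x(θ) = (4/2)(θ − sin θ),   y(θ) = (4/2)(1 − cos θ).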